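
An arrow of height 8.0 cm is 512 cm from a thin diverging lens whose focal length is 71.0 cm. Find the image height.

For a diverging lens, f = -71.0 cm.
1/d_i = 1/f − 1/d_o = 1/(-71.00) − 1/(512) = -0.01604, so d_i = -62.35 cm.
m = −d_i/d_o = +0.1218.
|h_i| = |m|·h_o = 0.1218 × 8.0 = 0.974 cm. The image is virtual, upright and reduced, on the same side as the object.

0.974 cm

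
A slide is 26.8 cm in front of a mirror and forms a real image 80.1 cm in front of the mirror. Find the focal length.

Real image ⇒ d_i = +80.1 cm.
1/f = 1/d_o + 1/d_i = 1/(26.8) + 1/(80.1) = 0.04980, so f = 20.1 cm.
Since f is positive, the mirror is concave.

f = 20.1 cm (concave)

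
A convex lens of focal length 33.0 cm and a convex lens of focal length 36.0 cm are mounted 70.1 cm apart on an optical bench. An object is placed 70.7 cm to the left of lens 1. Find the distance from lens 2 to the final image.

Lens 1: 1/d_i1 = 1/f₁ − 1/d_o1 = 1/(33.0) − 1/(70.7) = 0.01616, so d_i1 = 61.89 cm.
The intermediate image is 61.89 cm to the right of lens 1, which is 70.1 − (61.89) = 8.210 cm to the left of lens 2, so d_o2 = +8.210 cm.
Lens 2: 1/d_i2 = 1/f₂ − 1/d_o2 = 1/(36.0) − 1/(8.210) = -0.09402, so d_i2 = -10.6 cm.
The final image is virtual, 10.6 cm to the left of lens 2 (overall magnification ≈ -1.1).

10.6 cm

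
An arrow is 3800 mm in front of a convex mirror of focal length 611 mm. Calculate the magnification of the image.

m = +0.139

For a convex mirror, f = -611 mm.
1/d_i = 1/f − 1/d_o = 1/(-611.0) − 1/(3800) = -0.001900, so d_i = -526.4 mm.
m = −d_i/d_o = −(-526.4)/(3800) = +0.139.
The image is virtual, upright and reduced, behind the mirror.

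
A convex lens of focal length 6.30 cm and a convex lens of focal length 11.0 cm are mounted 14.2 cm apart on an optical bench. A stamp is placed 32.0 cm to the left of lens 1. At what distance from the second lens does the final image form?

Lens 1: 1/d_i1 = 1/f₁ − 1/d_o1 = 1/(6.30) − 1/(32.0) = 0.1275, so d_i1 = 7.844 cm.
The intermediate image is 7.844 cm to the right of lens 1, which is 14.2 − (7.844) = 6.356 cm to the left of lens 2, so d_o2 = +6.356 cm.
Lens 2: 1/d_i2 = 1/f₂ − 1/d_o2 = 1/(11.0) − 1/(6.356) = -0.06642, so d_i2 = -15.1 cm.
The final image is virtual, 15.1 cm to the left of lens 2 (overall magnification ≈ -0.58).

15.1 cm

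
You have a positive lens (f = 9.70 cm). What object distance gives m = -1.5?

16.2 cm

m = −d_i/d_o ⇒ d_i = −m·d_o.
1/f = 1/d_o + 1/d_i = 1/d_o − 1/(m·d_o) = (1 − 1/m)/d_o, so d_o = f(1 − 1/m) = (9.700)(1 − 1/(-1.5)) = 16.2 cm.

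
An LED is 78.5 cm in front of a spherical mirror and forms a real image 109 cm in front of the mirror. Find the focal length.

f = 45.6 cm (concave)

Real image ⇒ d_i = +109 cm.
1/f = 1/d_o + 1/d_i = 1/(78.5) + 1/(109) = 0.02191, so f = 45.6 cm.
Since f is positive, the spherical mirror is concave.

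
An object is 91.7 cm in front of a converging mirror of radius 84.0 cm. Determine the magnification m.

m = -0.845

f = R/2 = 84.0/2 = 42.00 cm.
1/d_i = 1/f − 1/d_o = 1/(42.00) − 1/(91.7) = 0.01290, so d_i = 77.49 cm.
m = −d_i/d_o = −(77.49)/(91.7) = -0.845.
The image is real, inverted and reduced, in front of the mirror.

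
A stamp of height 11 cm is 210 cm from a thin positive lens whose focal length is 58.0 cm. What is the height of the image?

1/d_i = 1/f − 1/d_o = 1/(58.00) − 1/(210) = 0.01248, so d_i = 80.13 cm.
m = −d_i/d_o = -0.3816.
|h_i| = |m|·h_o = 0.3816 × 11 = 4.20 cm. The image is real, inverted and reduced, on the far side of the lens.

4.20 cm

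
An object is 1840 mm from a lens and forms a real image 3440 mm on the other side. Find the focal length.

f = 1200 mm (converging)

Real image ⇒ d_i = +3440 mm.
1/f = 1/d_o + 1/d_i = 1/(1840) + 1/(3440) = 0.0008342, so f = 1200 mm.
Since f is positive, the lens is converging.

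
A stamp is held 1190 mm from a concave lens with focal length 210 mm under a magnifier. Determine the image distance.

178 mm

For a concave lens, f = -210 mm.
Thin-lens equation: 1/q = 1/f − 1/p = 1/(-210.0) − 1/(1190) = -0.004762 − 0.0008403 = -0.005602, so q = -178 mm.
The image is virtual, upright and reduced, on the same side as the object.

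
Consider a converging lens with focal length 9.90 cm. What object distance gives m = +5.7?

m = −d_i/d_o ⇒ d_i = −m·d_o.
1/f = 1/d_o + 1/d_i = 1/d_o − 1/(m·d_o) = (1 − 1/m)/d_o, so d_o = f(1 − 1/m) = (9.900)(1 − 1/(+5.7)) = 8.16 cm.

8.16 cm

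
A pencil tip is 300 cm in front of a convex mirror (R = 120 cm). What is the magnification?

m = +0.167

f = R/2 = 120/2 = 60.00 cm; for a convex mirror, f = -60.00 cm.
1/d_i = 1/f − 1/d_o = 1/(-60.00) − 1/(300) = -0.02000, so d_i = -50.00 cm.
m = −d_i/d_o = −(-50.00)/(300) = +0.167.
The image is virtual, upright and reduced, behind the mirror.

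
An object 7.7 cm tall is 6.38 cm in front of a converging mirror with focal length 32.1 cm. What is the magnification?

m = +1.25

1/d_i = 1/f − 1/d_o = 1/(32.10) − 1/(6.38) = -0.1256, so d_i = -7.963 cm.
m = −d_i/d_o = −(-7.963)/(6.38) = +1.25.
The image is virtual, upright and enlarged, behind the mirror.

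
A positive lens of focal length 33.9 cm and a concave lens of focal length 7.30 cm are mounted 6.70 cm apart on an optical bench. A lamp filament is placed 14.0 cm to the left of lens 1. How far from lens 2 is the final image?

Lens 1: 1/d_i1 = 1/f₁ − 1/d_o1 = 1/(33.9) − 1/(14.0) = -0.04193, so d_i1 = -23.85 cm.
The intermediate image is 23.85 cm to the left of lens 1 (virtual), which is 6.70 − (-23.85) = 30.55 cm to the left of lens 2, so d_o2 = +30.55 cm.
Lens 2 is diverging, so f₂ = −7.30 cm.
Lens 2: 1/d_i2 = 1/f₂ − 1/d_o2 = 1/(-7.30) − 1/(30.55) = -0.1697, so d_i2 = -5.89 cm.
The final image is virtual, 5.89 cm to the left of lens 2 (overall magnification ≈ 0.33).

5.89 cm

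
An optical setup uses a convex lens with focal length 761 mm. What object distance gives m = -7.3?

865 mm

m = −d_i/d_o ⇒ d_i = −m·d_o.
1/f = 1/d_o + 1/d_i = 1/d_o − 1/(m·d_o) = (1 − 1/m)/d_o, so d_o = f(1 − 1/m) = (761.0)(1 − 1/(-7.3)) = 865 mm.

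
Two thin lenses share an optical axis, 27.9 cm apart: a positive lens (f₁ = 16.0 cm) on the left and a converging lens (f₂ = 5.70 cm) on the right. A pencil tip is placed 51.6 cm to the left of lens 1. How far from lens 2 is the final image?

Lens 1: 1/d_i1 = 1/f₁ − 1/d_o1 = 1/(16.0) − 1/(51.6) = 0.04312, so d_i1 = 23.19 cm.
The intermediate image is 23.19 cm to the right of lens 1, which is 27.9 − (23.19) = 4.710 cm to the left of lens 2, so d_o2 = +4.710 cm.
Lens 2: 1/d_i2 = 1/f₂ − 1/d_o2 = 1/(5.70) − 1/(4.710) = -0.03688, so d_i2 = -27.1 cm.
The final image is virtual, 27.1 cm to the left of lens 2 (overall magnification ≈ -2.6).

27.1 cm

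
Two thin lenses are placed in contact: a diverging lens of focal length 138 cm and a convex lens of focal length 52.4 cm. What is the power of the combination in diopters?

P₁ = 1/f₁ = 1/(-1.38 m) = -0.7246 D; P₂ = 1/f₂ = 1/(0.524 m) = +1.908 D.
For thin lenses in contact, P = P₁ + P₂ = (-0.7246) + (+1.908) = +1.18 D.

P = +1.18 D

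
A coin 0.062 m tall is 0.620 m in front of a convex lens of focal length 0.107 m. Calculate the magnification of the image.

1/d_i = 1/f − 1/d_o = 1/(0.1070) − 1/(0.620) = 7.733, so d_i = 0.1293 m.
m = −d_i/d_o = −(0.1293)/(0.620) = -0.209.
The image is real, inverted and reduced, on the far side of the lens.

m = -0.209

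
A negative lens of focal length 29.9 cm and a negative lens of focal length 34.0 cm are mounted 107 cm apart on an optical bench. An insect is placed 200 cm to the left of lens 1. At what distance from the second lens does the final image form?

Lens 1 is diverging, so f₁ = −29.9 cm.
Lens 1: 1/d_i1 = 1/f₁ − 1/d_o1 = 1/(-29.9) − 1/(200) = -0.03844, so d_i1 = -26.01 cm.
The intermediate image is 26.01 cm to the left of lens 1 (virtual), which is 107 − (-26.01) = 133.0 cm to the left of lens 2, so d_o2 = +133.0 cm.
Lens 2 is diverging, so f₂ = −34.0 cm.
Lens 2: 1/d_i2 = 1/f₂ − 1/d_o2 = 1/(-34.0) − 1/(133.0) = -0.03693, so d_i2 = -27.1 cm.
The final image is virtual, 27.1 cm to the left of lens 2 (overall magnification ≈ 0.026).

27.1 cm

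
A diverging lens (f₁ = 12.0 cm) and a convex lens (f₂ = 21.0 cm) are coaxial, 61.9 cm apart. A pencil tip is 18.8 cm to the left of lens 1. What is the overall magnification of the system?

m = -0.170

f₁ = −12.0 cm (diverging).
Lens 1: 1/d_i1 = 1/(-12.0) − 1/(18.8) = -0.1365, so d_i1 = -7.325 cm; m₁ = −d_i1/d_o1 = +0.3896.
d_o2 = 61.9 − (-7.325) = 69.22 cm.
Lens 2: 1/d_i2 = 1/(21.0) − 1/(69.22) = 0.03317, so d_i2 = 30.15 cm; m₂ = −d_i2/d_o2 = -0.4355.
m = m₁·m₂ = (+0.3896)(-0.4355) = -0.170.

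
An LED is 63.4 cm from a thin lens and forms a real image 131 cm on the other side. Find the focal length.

Real image ⇒ d_i = +131 cm.
1/f = 1/d_o + 1/d_i = 1/(63.4) + 1/(131) = 0.02341, so f = 42.7 cm.
Since f is positive, the thin lens is converging.

f = 42.7 cm (converging)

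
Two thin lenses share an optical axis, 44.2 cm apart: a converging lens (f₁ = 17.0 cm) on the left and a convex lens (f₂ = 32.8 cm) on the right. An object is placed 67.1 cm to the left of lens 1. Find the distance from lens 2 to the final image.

61.8 cm

Lens 1: 1/d_i1 = 1/f₁ − 1/d_o1 = 1/(17.0) − 1/(67.1) = 0.04392, so d_i1 = 22.77 cm.
The intermediate image is 22.77 cm to the right of lens 1, which is 44.2 − (22.77) = 21.43 cm to the left of lens 2, so d_o2 = +21.43 cm.
Lens 2: 1/d_i2 = 1/f₂ − 1/d_o2 = 1/(32.8) − 1/(21.43) = -0.01618, so d_i2 = -61.8 cm.
The final image is virtual, 61.8 cm to the left of lens 2 (overall magnification ≈ -0.98).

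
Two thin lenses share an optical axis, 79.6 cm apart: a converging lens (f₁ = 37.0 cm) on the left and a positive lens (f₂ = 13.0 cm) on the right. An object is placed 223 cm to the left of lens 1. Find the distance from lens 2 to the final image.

20.6 cm

Lens 1: 1/d_i1 = 1/f₁ − 1/d_o1 = 1/(37.0) − 1/(223) = 0.02254, so d_i1 = 44.36 cm.
The intermediate image is 44.36 cm to the right of lens 1, which is 79.6 − (44.36) = 35.24 cm to the left of lens 2, so d_o2 = +35.24 cm.
Lens 2: 1/d_i2 = 1/f₂ − 1/d_o2 = 1/(13.0) − 1/(35.24) = 0.04855, so d_i2 = 20.6 cm.
The final image is real, 20.6 cm to the right of lens 2 (overall magnification ≈ 0.12).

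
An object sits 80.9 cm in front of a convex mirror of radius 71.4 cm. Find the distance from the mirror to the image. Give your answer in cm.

24.8 cm

f = R/2 = 71.4/2 = 35.70 cm; for a convex mirror, f = -35.70 cm.
Mirror equation: 1/s_i = 1/f − 1/s_o = 1/(-35.70) − 1/(80.9) = -0.02801 − 0.01236 = -0.04037, so s_i = -24.8 cm.
The image is virtual, upright and reduced, behind the mirror.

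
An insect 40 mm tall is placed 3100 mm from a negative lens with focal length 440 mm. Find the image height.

For a negative lens, f = -440 mm.
1/d_i = 1/f − 1/d_o = 1/(-440.0) − 1/(3100) = -0.002595, so d_i = -385.3 mm.
m = −d_i/d_o = +0.1243.
|h_i| = |m|·h_o = 0.1243 × 40 = 4.97 mm. The image is virtual, upright and reduced, on the same side as the object.

4.97 mm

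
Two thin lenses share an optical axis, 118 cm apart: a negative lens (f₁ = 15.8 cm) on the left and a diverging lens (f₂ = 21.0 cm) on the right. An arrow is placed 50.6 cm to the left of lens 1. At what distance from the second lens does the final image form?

18.1 cm

Lens 1 is diverging, so f₁ = −15.8 cm.
Lens 1: 1/d_i1 = 1/f₁ − 1/d_o1 = 1/(-15.8) − 1/(50.6) = -0.08305, so d_i1 = -12.04 cm.
The intermediate image is 12.04 cm to the left of lens 1 (virtual), which is 118 − (-12.04) = 130.0 cm to the left of lens 2, so d_o2 = +130.0 cm.
Lens 2 is diverging, so f₂ = −21.0 cm.
Lens 2: 1/d_i2 = 1/f₂ − 1/d_o2 = 1/(-21.0) − 1/(130.0) = -0.05531, so d_i2 = -18.1 cm.
The final image is virtual, 18.1 cm to the left of lens 2 (overall magnification ≈ 0.033).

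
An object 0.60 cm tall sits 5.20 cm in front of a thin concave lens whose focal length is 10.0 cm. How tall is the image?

0.395 cm

For a concave lens, f = -10.0 cm.
1/d_i = 1/f − 1/d_o = 1/(-10.00) − 1/(5.20) = -0.2923, so d_i = -3.421 cm.
m = −d_i/d_o = +0.6579.
|h_i| = |m|·h_o = 0.6579 × 0.60 = 0.395 cm. The image is virtual, upright and reduced, on the same side as the object.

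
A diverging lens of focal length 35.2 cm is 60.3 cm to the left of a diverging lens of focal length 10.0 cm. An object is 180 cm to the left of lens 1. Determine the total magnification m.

m = +0.0164

f₁ = −35.2 cm (diverging).
Lens 1: 1/d_i1 = 1/(-35.2) − 1/(180) = -0.03396, so d_i1 = -29.44 cm; m₁ = −d_i1/d_o1 = +0.1636.
d_o2 = 60.3 − (-29.44) = 89.74 cm.
f₂ = −10.0 cm (diverging).
Lens 2: 1/d_i2 = 1/(-10.0) − 1/(89.74) = -0.1111, so d_i2 = -8.997 cm; m₂ = −d_i2/d_o2 = +0.1003.
m = m₁·m₂ = (+0.1636)(+0.1003) = +0.0164.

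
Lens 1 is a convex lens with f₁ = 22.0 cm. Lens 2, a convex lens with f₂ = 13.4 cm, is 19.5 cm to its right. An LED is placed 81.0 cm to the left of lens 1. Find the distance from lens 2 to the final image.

5.95 cm

Lens 1: 1/d_i1 = 1/f₁ − 1/d_o1 = 1/(22.0) − 1/(81.0) = 0.03311, so d_i1 = 30.20 cm.
The intermediate image is 30.20 cm to the right of lens 1, which lies 10.70 cm to the right of lens 2 — a virtual object — so d_o2 = −10.70 cm.
Lens 2: 1/d_i2 = 1/f₂ − 1/d_o2 = 1/(13.4) − 1/(-10.70) = 0.1681, so d_i2 = 5.95 cm.
The final image is real, 5.95 cm to the right of lens 2 (overall magnification ≈ -0.21).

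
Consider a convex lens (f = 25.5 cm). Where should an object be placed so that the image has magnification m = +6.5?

m = −d_i/d_o ⇒ d_i = −m·d_o.
1/f = 1/d_o + 1/d_i = 1/d_o − 1/(m·d_o) = (1 − 1/m)/d_o, so d_o = f(1 − 1/m) = (25.50)(1 − 1/(+6.5)) = 21.6 cm.

21.6 cm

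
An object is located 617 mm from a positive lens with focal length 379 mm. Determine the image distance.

983 mm

Lens equation: 1/s_i = 1/f − 1/s_o = 1/(379.0) − 1/(617) = 0.002639 − 0.001621 = 0.001018, so s_i = 983 mm.
The image is real, inverted and enlarged, on the far side of the lens.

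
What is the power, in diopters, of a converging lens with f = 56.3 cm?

P = +1.78 D

f = 56.3 cm = 0.563 m.
P = 1/f = 1/(0.563 m) = +1.78 D.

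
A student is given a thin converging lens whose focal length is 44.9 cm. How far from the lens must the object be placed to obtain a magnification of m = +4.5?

m = −d_i/d_o ⇒ d_i = −m·d_o.
1/f = 1/d_o + 1/d_i = 1/d_o − 1/(m·d_o) = (1 − 1/m)/d_o, so d_o = f(1 − 1/m) = (44.90)(1 − 1/(+4.5)) = 34.9 cm.

34.9 cm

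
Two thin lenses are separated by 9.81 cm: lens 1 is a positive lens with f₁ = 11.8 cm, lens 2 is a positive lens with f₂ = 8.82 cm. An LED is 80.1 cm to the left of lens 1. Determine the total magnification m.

m = -0.119

Lens 1: 1/d_i1 = 1/(11.8) − 1/(80.1) = 0.07226, so d_i1 = 13.84 cm; m₁ = −d_i1/d_o1 = -0.1728.
d_o2 = 9.81 − (13.84) = -4.030 cm (virtual object).
Lens 2: 1/d_i2 = 1/(8.82) − 1/(-4.030) = 0.3615, so d_i2 = 2.766 cm; m₂ = −d_i2/d_o2 = +0.6864.
m = m₁·m₂ = (-0.1728)(+0.6864) = -0.119.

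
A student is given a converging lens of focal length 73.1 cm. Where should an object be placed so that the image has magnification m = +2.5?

43.9 cm

m = −d_i/d_o ⇒ d_i = −m·d_o.
1/f = 1/d_o + 1/d_i = 1/d_o − 1/(m·d_o) = (1 − 1/m)/d_o, so d_o = f(1 − 1/m) = (73.10)(1 − 1/(+2.5)) = 43.9 cm.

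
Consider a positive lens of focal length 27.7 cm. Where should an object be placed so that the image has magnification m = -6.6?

31.9 cm

m = −d_i/d_o ⇒ d_i = −m·d_o.
1/f = 1/d_o + 1/d_i = 1/d_o − 1/(m·d_o) = (1 − 1/m)/d_o, so d_o = f(1 − 1/m) = (27.70)(1 − 1/(-6.6)) = 31.9 cm.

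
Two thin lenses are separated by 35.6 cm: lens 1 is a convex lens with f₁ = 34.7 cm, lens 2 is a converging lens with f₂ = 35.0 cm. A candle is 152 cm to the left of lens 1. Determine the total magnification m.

Lens 1: 1/d_i1 = 1/(34.7) − 1/(152) = 0.02224, so d_i1 = 44.97 cm; m₁ = −d_i1/d_o1 = -0.2959.
d_o2 = 35.6 − (44.97) = -9.370 cm (virtual object).
Lens 2: 1/d_i2 = 1/(35.0) − 1/(-9.370) = 0.1353, so d_i2 = 7.391 cm; m₂ = −d_i2/d_o2 = +0.7888.
m = m₁·m₂ = (-0.2959)(+0.7888) = -0.233.

m = -0.233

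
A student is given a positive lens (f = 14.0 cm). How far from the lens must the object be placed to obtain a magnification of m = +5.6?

m = −d_i/d_o ⇒ d_i = −m·d_o.
1/f = 1/d_o + 1/d_i = 1/d_o − 1/(m·d_o) = (1 − 1/m)/d_o, so d_o = f(1 − 1/m) = (14.00)(1 − 1/(+5.6)) = 11.5 cm.

11.5 cm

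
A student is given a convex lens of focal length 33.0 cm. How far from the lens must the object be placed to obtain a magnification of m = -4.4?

40.5 cm

m = −d_i/d_o ⇒ d_i = −m·d_o.
1/f = 1/d_o + 1/d_i = 1/d_o − 1/(m·d_o) = (1 − 1/m)/d_o, so d_o = f(1 − 1/m) = (33.00)(1 − 1/(-4.4)) = 40.5 cm.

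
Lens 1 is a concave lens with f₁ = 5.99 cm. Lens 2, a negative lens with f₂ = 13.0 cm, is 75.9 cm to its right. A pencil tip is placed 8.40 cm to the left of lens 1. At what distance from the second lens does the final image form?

11.2 cm

Lens 1 is diverging, so f₁ = −5.99 cm.
Lens 1: 1/d_i1 = 1/f₁ − 1/d_o1 = 1/(-5.99) − 1/(8.40) = -0.2860, so d_i1 = -3.497 cm.
The intermediate image is 3.497 cm to the left of lens 1 (virtual), which is 75.9 − (-3.497) = 79.40 cm to the left of lens 2, so d_o2 = +79.40 cm.
Lens 2 is diverging, so f₂ = −13.0 cm.
Lens 2: 1/d_i2 = 1/f₂ − 1/d_o2 = 1/(-13.0) − 1/(79.40) = -0.08952, so d_i2 = -11.2 cm.
The final image is virtual, 11.2 cm to the left of lens 2 (overall magnification ≈ 0.059).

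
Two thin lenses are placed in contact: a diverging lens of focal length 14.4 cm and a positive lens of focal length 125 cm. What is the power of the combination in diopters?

P₁ = 1/f₁ = 1/(-0.144 m) = -6.944 D; P₂ = 1/f₂ = 1/(1.25 m) = +0.8000 D.
For thin lenses in contact, P = P₁ + P₂ = (-6.944) + (+0.8000) = -6.14 D.

P = -6.14 D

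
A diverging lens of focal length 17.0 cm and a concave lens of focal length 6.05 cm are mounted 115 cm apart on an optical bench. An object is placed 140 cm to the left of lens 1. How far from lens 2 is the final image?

Lens 1 is diverging, so f₁ = −17.0 cm.
Lens 1: 1/d_i1 = 1/f₁ − 1/d_o1 = 1/(-17.0) − 1/(140) = -0.06597, so d_i1 = -15.16 cm.
The intermediate image is 15.16 cm to the left of lens 1 (virtual), which is 115 − (-15.16) = 130.2 cm to the left of lens 2, so d_o2 = +130.2 cm.
Lens 2 is diverging, so f₂ = −6.05 cm.
Lens 2: 1/d_i2 = 1/f₂ − 1/d_o2 = 1/(-6.05) − 1/(130.2) = -0.1730, so d_i2 = -5.78 cm.
The final image is virtual, 5.78 cm to the left of lens 2 (overall magnification ≈ 0.0048).

5.78 cm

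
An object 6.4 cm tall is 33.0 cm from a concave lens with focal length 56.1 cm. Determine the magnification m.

For a concave lens, f = -56.1 cm.
1/d_i = 1/f − 1/d_o = 1/(-56.10) − 1/(33.0) = -0.04813, so d_i = -20.78 cm.
m = −d_i/d_o = −(-20.78)/(33.0) = +0.630.
The image is virtual, upright and reduced, on the same side as the object.

m = +0.630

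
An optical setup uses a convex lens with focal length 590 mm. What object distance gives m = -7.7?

667 mm

m = −d_i/d_o ⇒ d_i = −m·d_o.
1/f = 1/d_o + 1/d_i = 1/d_o − 1/(m·d_o) = (1 − 1/m)/d_o, so d_o = f(1 − 1/m) = (590.0)(1 − 1/(-7.7)) = 667 mm.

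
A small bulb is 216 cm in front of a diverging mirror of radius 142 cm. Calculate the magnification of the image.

f = R/2 = 142/2 = 71.00 cm; for a diverging mirror, f = -71.00 cm.
1/d_i = 1/f − 1/d_o = 1/(-71.00) − 1/(216) = -0.01871, so d_i = -53.44 cm.
m = −d_i/d_o = −(-53.44)/(216) = +0.247.
The image is virtual, upright and reduced, behind the mirror.

m = +0.247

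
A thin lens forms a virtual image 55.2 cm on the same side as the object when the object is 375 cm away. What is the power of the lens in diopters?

Virtual image ⇒ d_i = −55.2 cm.
1/f = 1/d_o + 1/d_i = 1/(375) + 1/(-55.2) = -0.01545 cm⁻¹.
f = -64.73 cm = -0.6473 m, so P = 1/f = -1.54 D.

P = -1.54 D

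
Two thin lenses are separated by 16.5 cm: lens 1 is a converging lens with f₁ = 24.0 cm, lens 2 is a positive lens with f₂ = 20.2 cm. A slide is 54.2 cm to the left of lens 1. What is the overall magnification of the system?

m = -0.343

Lens 1: 1/d_i1 = 1/(24.0) − 1/(54.2) = 0.02322, so d_i1 = 43.07 cm; m₁ = −d_i1/d_o1 = -0.7946.
d_o2 = 16.5 − (43.07) = -26.57 cm (virtual object).
Lens 2: 1/d_i2 = 1/(20.2) − 1/(-26.57) = 0.08714, so d_i2 = 11.48 cm; m₂ = −d_i2/d_o2 = +0.4319.
m = m₁·m₂ = (-0.7946)(+0.4319) = -0.343.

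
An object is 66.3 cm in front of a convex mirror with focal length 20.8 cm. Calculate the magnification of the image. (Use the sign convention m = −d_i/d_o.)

m = +0.239

For a convex mirror, f = -20.8 cm.
1/d_i = 1/f − 1/d_o = 1/(-20.80) − 1/(66.3) = -0.06316, so d_i = -15.83 cm.
m = −d_i/d_o = −(-15.83)/(66.3) = +0.239.
The image is virtual, upright and reduced, behind the mirror.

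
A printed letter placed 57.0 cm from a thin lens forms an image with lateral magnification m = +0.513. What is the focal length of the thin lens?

m = −d_i/d_o ⇒ d_i = −m·d_o = −(+0.513)·(57.0) = -29.24 cm.
1/f = 1/d_o + 1/d_i = 1/(57.0) + 1/(-29.24) = -0.01666, so f = -60.0 cm.
Since f is negative, the thin lens is diverging.

f = -60.0 cm (diverging)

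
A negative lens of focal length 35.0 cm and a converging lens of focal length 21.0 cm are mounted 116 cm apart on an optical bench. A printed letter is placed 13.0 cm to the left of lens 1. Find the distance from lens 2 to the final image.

Lens 1 is diverging, so f₁ = −35.0 cm.
Lens 1: 1/d_i1 = 1/f₁ − 1/d_o1 = 1/(-35.0) − 1/(13.0) = -0.1055, so d_i1 = -9.479 cm.
The intermediate image is 9.479 cm to the left of lens 1 (virtual), which is 116 − (-9.479) = 125.5 cm to the left of lens 2, so d_o2 = +125.5 cm.
Lens 2: 1/d_i2 = 1/f₂ − 1/d_o2 = 1/(21.0) − 1/(125.5) = 0.03965, so d_i2 = 25.2 cm.
The final image is real, 25.2 cm to the right of lens 2 (overall magnification ≈ -0.15).

25.2 cm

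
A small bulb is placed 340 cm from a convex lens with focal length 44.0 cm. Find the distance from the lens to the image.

Lens equation: 1/s_i = 1/f − 1/s_o = 1/(44.00) − 1/(340) = 0.02273 − 0.002941 = 0.01979, so s_i = 50.5 cm.
The image is real, inverted and reduced, on the far side of the lens.

50.5 cm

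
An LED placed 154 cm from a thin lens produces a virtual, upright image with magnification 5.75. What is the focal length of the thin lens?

m = −d_i/d_o ⇒ d_i = −m·d_o = −(+5.75)·(154) = -885.5 cm.
1/f = 1/d_o + 1/d_i = 1/(154) + 1/(-885.5) = 0.005364, so f = 186 cm.
Since f is positive, the thin lens is converging.

f = 186 cm (converging)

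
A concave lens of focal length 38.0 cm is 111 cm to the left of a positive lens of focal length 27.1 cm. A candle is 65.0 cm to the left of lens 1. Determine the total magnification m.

f₁ = −38.0 cm (diverging).
Lens 1: 1/d_i1 = 1/(-38.0) − 1/(65.0) = -0.04170, so d_i1 = -23.98 cm; m₁ = −d_i1/d_o1 = +0.3689.
d_o2 = 111 − (-23.98) = 135.0 cm.
Lens 2: 1/d_i2 = 1/(27.1) − 1/(135.0) = 0.02949, so d_i2 = 33.91 cm; m₂ = −d_i2/d_o2 = -0.2512.
m = m₁·m₂ = (+0.3689)(-0.2512) = -0.0927.

m = -0.0927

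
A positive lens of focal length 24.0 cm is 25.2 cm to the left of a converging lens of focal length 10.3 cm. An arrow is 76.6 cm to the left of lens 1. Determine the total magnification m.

m = -0.234

Lens 1: 1/d_i1 = 1/(24.0) − 1/(76.6) = 0.02861, so d_i1 = 34.95 cm; m₁ = −d_i1/d_o1 = -0.4563.
d_o2 = 25.2 − (34.95) = -9.750 cm (virtual object).
Lens 2: 1/d_i2 = 1/(10.3) − 1/(-9.750) = 0.1997, so d_i2 = 5.009 cm; m₂ = −d_i2/d_o2 = +0.5137.
m = m₁·m₂ = (-0.4563)(+0.5137) = -0.234.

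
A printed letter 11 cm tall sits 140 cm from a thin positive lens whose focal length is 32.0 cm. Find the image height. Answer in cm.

1/d_i = 1/f − 1/d_o = 1/(32.00) − 1/(140) = 0.02411, so d_i = 41.48 cm.
m = −d_i/d_o = -0.2963.
|h_i| = |m|·h_o = 0.2963 × 11 = 3.26 cm. The image is real, inverted and reduced, on the far side of the lens.

3.26 cm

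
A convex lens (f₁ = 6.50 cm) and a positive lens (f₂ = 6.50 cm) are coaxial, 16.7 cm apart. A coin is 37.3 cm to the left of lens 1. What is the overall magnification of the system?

m = +0.589

Lens 1: 1/d_i1 = 1/(6.50) − 1/(37.3) = 0.1270, so d_i1 = 7.872 cm; m₁ = −d_i1/d_o1 = -0.2110.
d_o2 = 16.7 − (7.872) = 8.828 cm.
Lens 2: 1/d_i2 = 1/(6.50) − 1/(8.828) = 0.04057, so d_i2 = 24.65 cm; m₂ = −d_i2/d_o2 = -2.792.
m = m₁·m₂ = (-0.2110)(-2.792) = +0.589.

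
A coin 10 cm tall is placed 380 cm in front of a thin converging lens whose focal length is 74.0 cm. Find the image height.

1/d_i = 1/f − 1/d_o = 1/(74.00) − 1/(380) = 0.01088, so d_i = 91.90 cm.
m = −d_i/d_o = -0.2418.
|h_i| = |m|·h_o = 0.2418 × 10 = 2.42 cm. The image is real, inverted and reduced, on the far side of the lens.

2.42 cm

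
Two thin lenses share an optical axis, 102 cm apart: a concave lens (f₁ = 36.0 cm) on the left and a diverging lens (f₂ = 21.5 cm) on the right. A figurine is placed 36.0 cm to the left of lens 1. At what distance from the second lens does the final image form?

Lens 1 is diverging, so f₁ = −36.0 cm.
Lens 1: 1/d_i1 = 1/f₁ − 1/d_o1 = 1/(-36.0) − 1/(36.0) = -0.05556, so d_i1 = -18.00 cm.
The intermediate image is 18.00 cm to the left of lens 1 (virtual), which is 102 − (-18.00) = 120.0 cm to the left of lens 2, so d_o2 = +120.0 cm.
Lens 2 is diverging, so f₂ = −21.5 cm.
Lens 2: 1/d_i2 = 1/f₂ − 1/d_o2 = 1/(-21.5) − 1/(120.0) = -0.05484, so d_i2 = -18.2 cm.
The final image is virtual, 18.2 cm to the left of lens 2 (overall magnification ≈ 0.076).

18.2 cm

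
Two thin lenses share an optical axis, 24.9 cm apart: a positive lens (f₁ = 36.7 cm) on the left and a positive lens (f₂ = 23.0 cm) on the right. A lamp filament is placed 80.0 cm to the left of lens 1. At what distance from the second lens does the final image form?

Lens 1: 1/d_i1 = 1/f₁ − 1/d_o1 = 1/(36.7) − 1/(80.0) = 0.01475, so d_i1 = 67.81 cm.
The intermediate image is 67.81 cm to the right of lens 1, which lies 42.91 cm to the right of lens 2 — a virtual object — so d_o2 = −42.91 cm.
Lens 2: 1/d_i2 = 1/f₂ − 1/d_o2 = 1/(23.0) − 1/(-42.91) = 0.06678, so d_i2 = 15.0 cm.
The final image is real, 15.0 cm to the right of lens 2 (overall magnification ≈ -0.30).

15.0 cm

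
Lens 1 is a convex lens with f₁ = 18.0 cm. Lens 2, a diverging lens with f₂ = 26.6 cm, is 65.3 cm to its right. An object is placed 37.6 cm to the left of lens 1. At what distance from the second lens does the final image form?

Lens 1: 1/d_i1 = 1/f₁ − 1/d_o1 = 1/(18.0) − 1/(37.6) = 0.02896, so d_i1 = 34.53 cm.
The intermediate image is 34.53 cm to the right of lens 1, which is 65.3 − (34.53) = 30.77 cm to the left of lens 2, so d_o2 = +30.77 cm.
Lens 2 is diverging, so f₂ = −26.6 cm.
Lens 2: 1/d_i2 = 1/f₂ − 1/d_o2 = 1/(-26.6) − 1/(30.77) = -0.07009, so d_i2 = -14.3 cm.
The final image is virtual, 14.3 cm to the left of lens 2 (overall magnification ≈ -0.43).

14.3 cm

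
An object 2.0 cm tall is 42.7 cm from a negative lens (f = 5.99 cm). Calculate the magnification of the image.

For a negative lens, f = -5.99 cm.
1/d_i = 1/f − 1/d_o = 1/(-5.990) − 1/(42.7) = -0.1904, so d_i = -5.253 cm.
m = −d_i/d_o = −(-5.253)/(42.7) = +0.123.
The image is virtual, upright and reduced, on the same side as the object.

m = +0.123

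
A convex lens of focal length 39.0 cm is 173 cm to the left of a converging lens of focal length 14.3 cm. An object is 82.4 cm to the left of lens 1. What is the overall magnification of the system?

Lens 1: 1/d_i1 = 1/(39.0) − 1/(82.4) = 0.01351, so d_i1 = 74.05 cm; m₁ = −d_i1/d_o1 = -0.8987.
d_o2 = 173 − (74.05) = 98.95 cm.
Lens 2: 1/d_i2 = 1/(14.3) − 1/(98.95) = 0.05982, so d_i2 = 16.72 cm; m₂ = −d_i2/d_o2 = -0.1689.
m = m₁·m₂ = (-0.8987)(-0.1689) = +0.152.

m = +0.152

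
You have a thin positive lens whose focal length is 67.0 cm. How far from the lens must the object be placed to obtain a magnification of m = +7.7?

m = −d_i/d_o ⇒ d_i = −m·d_o.
1/f = 1/d_o + 1/d_i = 1/d_o − 1/(m·d_o) = (1 − 1/m)/d_o, so d_o = f(1 − 1/m) = (67.00)(1 − 1/(+7.7)) = 58.3 cm.

58.3 cm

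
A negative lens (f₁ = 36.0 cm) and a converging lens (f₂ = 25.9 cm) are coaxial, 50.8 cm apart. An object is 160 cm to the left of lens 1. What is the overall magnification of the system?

m = -0.0876

f₁ = −36.0 cm (diverging).
Lens 1: 1/d_i1 = 1/(-36.0) − 1/(160) = -0.03403, so d_i1 = -29.39 cm; m₁ = −d_i1/d_o1 = +0.1837.
d_o2 = 50.8 − (-29.39) = 80.19 cm.
Lens 2: 1/d_i2 = 1/(25.9) − 1/(80.19) = 0.02614, so d_i2 = 38.26 cm; m₂ = −d_i2/d_o2 = -0.4771.
m = m₁·m₂ = (+0.1837)(-0.4771) = -0.0876.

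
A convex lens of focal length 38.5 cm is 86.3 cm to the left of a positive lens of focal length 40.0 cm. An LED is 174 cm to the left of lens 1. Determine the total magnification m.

m = -3.62

Lens 1: 1/d_i1 = 1/(38.5) − 1/(174) = 0.02023, so d_i1 = 49.44 cm; m₁ = −d_i1/d_o1 = -0.2841.
d_o2 = 86.3 − (49.44) = 36.86 cm.
Lens 2: 1/d_i2 = 1/(40.0) − 1/(36.86) = -0.002130, so d_i2 = -469.6 cm; m₂ = −d_i2/d_o2 = +12.74.
m = m₁·m₂ = (-0.2841)(+12.74) = -3.62.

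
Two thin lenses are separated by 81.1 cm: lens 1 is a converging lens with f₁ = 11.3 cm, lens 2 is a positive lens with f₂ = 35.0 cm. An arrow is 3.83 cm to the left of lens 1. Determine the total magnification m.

m = -1.02

Lens 1: 1/d_i1 = 1/(11.3) − 1/(3.83) = -0.1726, so d_i1 = -5.794 cm; m₁ = −d_i1/d_o1 = +1.513.
d_o2 = 81.1 − (-5.794) = 86.89 cm.
Lens 2: 1/d_i2 = 1/(35.0) − 1/(86.89) = 0.01706, so d_i2 = 58.61 cm; m₂ = −d_i2/d_o2 = -0.6745.
m = m₁·m₂ = (+1.513)(-0.6745) = -1.02.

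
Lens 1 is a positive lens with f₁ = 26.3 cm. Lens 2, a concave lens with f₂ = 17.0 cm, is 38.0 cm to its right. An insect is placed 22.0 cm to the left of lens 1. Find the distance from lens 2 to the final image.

Lens 1: 1/d_i1 = 1/f₁ − 1/d_o1 = 1/(26.3) − 1/(22.0) = -0.007432, so d_i1 = -134.6 cm.
The intermediate image is 134.6 cm to the left of lens 1 (virtual), which is 38.0 − (-134.6) = 172.6 cm to the left of lens 2, so d_o2 = +172.6 cm.
Lens 2 is diverging, so f₂ = −17.0 cm.
Lens 2: 1/d_i2 = 1/f₂ − 1/d_o2 = 1/(-17.0) − 1/(172.6) = -0.06462, so d_i2 = -15.5 cm.
The final image is virtual, 15.5 cm to the left of lens 2 (overall magnification ≈ 0.55).

15.5 cm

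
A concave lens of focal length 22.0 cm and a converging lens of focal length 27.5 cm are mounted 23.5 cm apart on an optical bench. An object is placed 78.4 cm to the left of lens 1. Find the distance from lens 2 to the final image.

84.9 cm

Lens 1 is diverging, so f₁ = −22.0 cm.
Lens 1: 1/d_i1 = 1/f₁ − 1/d_o1 = 1/(-22.0) − 1/(78.4) = -0.05821, so d_i1 = -17.18 cm.
The intermediate image is 17.18 cm to the left of lens 1 (virtual), which is 23.5 − (-17.18) = 40.68 cm to the left of lens 2, so d_o2 = +40.68 cm.
Lens 2: 1/d_i2 = 1/f₂ − 1/d_o2 = 1/(27.5) − 1/(40.68) = 0.01178, so d_i2 = 84.9 cm.
The final image is real, 84.9 cm to the right of lens 2 (overall magnification ≈ -0.46).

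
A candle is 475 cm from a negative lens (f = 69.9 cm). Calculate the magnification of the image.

m = +0.128

For a negative lens, f = -69.9 cm.
1/d_i = 1/f − 1/d_o = 1/(-69.90) − 1/(475) = -0.01641, so d_i = -60.93 cm.
m = −d_i/d_o = −(-60.93)/(475) = +0.128.
The image is virtual, upright and reduced, on the same side as the object.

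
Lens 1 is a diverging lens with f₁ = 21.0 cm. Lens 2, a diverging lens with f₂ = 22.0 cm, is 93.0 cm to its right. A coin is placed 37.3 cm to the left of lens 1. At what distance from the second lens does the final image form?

18.2 cm

Lens 1 is diverging, so f₁ = −21.0 cm.
Lens 1: 1/d_i1 = 1/f₁ − 1/d_o1 = 1/(-21.0) − 1/(37.3) = -0.07443, so d_i1 = -13.44 cm.
The intermediate image is 13.44 cm to the left of lens 1 (virtual), which is 93.0 − (-13.44) = 106.4 cm to the left of lens 2, so d_o2 = +106.4 cm.
Lens 2 is diverging, so f₂ = −22.0 cm.
Lens 2: 1/d_i2 = 1/f₂ − 1/d_o2 = 1/(-22.0) − 1/(106.4) = -0.05485, so d_i2 = -18.2 cm.
The final image is virtual, 18.2 cm to the left of lens 2 (overall magnification ≈ 0.062).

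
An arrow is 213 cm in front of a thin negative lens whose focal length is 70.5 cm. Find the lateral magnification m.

For a negative lens, f = -70.5 cm.
1/d_i = 1/f − 1/d_o = 1/(-70.50) − 1/(213) = -0.01888, so d_i = -52.97 cm.
m = −d_i/d_o = −(-52.97)/(213) = +0.249.
The image is virtual, upright and reduced, on the same side as the object.

m = +0.249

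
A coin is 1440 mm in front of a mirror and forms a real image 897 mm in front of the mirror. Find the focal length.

f = 553 mm (concave)

Real image ⇒ d_i = +897 mm.
1/f = 1/d_o + 1/d_i = 1/(1440) + 1/(897) = 0.001809, so f = 553 mm.
Since f is positive, the mirror is concave.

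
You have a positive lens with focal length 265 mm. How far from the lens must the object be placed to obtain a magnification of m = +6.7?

225 mm

m = −d_i/d_o ⇒ d_i = −m·d_o.
1/f = 1/d_o + 1/d_i = 1/d_o − 1/(m·d_o) = (1 − 1/m)/d_o, so d_o = f(1 − 1/m) = (265.0)(1 − 1/(+6.7)) = 225 mm.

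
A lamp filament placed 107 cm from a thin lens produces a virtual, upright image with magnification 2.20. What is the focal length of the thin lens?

f = 196 cm (converging)

m = −d_i/d_o ⇒ d_i = −m·d_o = −(+2.20)·(107) = -235.4 cm.
1/f = 1/d_o + 1/d_i = 1/(107) + 1/(-235.4) = 0.005098, so f = 196 cm.
Since f is positive, the thin lens is converging.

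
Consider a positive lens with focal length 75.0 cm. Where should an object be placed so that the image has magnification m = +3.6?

m = −d_i/d_o ⇒ d_i = −m·d_o.
1/f = 1/d_o + 1/d_i = 1/d_o − 1/(m·d_o) = (1 − 1/m)/d_o, so d_o = f(1 − 1/m) = (75.00)(1 − 1/(+3.6)) = 54.2 cm.

54.2 cm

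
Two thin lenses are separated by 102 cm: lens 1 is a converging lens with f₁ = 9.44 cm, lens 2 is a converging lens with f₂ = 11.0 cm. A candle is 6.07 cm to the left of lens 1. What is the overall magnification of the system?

m = -0.285

Lens 1: 1/d_i1 = 1/(9.44) − 1/(6.07) = -0.05881, so d_i1 = -17.00 cm; m₁ = −d_i1/d_o1 = +2.801.
d_o2 = 102 − (-17.00) = 119.0 cm.
Lens 2: 1/d_i2 = 1/(11.0) − 1/(119.0) = 0.08251, so d_i2 = 12.12 cm; m₂ = −d_i2/d_o2 = -0.1019.
m = m₁·m₂ = (+2.801)(-0.1019) = -0.285.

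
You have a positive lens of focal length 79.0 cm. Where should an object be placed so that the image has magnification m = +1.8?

35.1 cm

m = −d_i/d_o ⇒ d_i = −m·d_o.
1/f = 1/d_o + 1/d_i = 1/d_o − 1/(m·d_o) = (1 − 1/m)/d_o, so d_o = f(1 − 1/m) = (79.00)(1 − 1/(+1.8)) = 35.1 cm.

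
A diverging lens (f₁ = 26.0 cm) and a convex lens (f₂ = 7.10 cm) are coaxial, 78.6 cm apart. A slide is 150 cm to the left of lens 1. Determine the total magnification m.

m = -0.0112

f₁ = −26.0 cm (diverging).
Lens 1: 1/d_i1 = 1/(-26.0) − 1/(150) = -0.04513, so d_i1 = -22.16 cm; m₁ = −d_i1/d_o1 = +0.1477.
d_o2 = 78.6 − (-22.16) = 100.8 cm.
Lens 2: 1/d_i2 = 1/(7.10) − 1/(100.8) = 0.1309, so d_i2 = 7.638 cm; m₂ = −d_i2/d_o2 = -0.07577.
m = m₁·m₂ = (+0.1477)(-0.07577) = -0.0112.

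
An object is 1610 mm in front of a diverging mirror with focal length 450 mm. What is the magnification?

For a diverging mirror, f = -450 mm.
1/d_i = 1/f − 1/d_o = 1/(-450.0) − 1/(1610) = -0.002843, so d_i = -351.7 mm.
m = −d_i/d_o = −(-351.7)/(1610) = +0.218.
The image is virtual, upright and reduced, behind the mirror.

m = +0.218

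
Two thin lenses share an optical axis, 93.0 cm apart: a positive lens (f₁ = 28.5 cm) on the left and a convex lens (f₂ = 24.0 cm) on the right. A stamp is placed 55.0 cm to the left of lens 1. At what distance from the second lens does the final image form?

Lens 1: 1/d_i1 = 1/f₁ − 1/d_o1 = 1/(28.5) − 1/(55.0) = 0.01691, so d_i1 = 59.15 cm.
The intermediate image is 59.15 cm to the right of lens 1, which is 93.0 − (59.15) = 33.85 cm to the left of lens 2, so d_o2 = +33.85 cm.
Lens 2: 1/d_i2 = 1/f₂ − 1/d_o2 = 1/(24.0) − 1/(33.85) = 0.01212, so d_i2 = 82.5 cm.
The final image is real, 82.5 cm to the right of lens 2 (overall magnification ≈ 2.6).

82.5 cm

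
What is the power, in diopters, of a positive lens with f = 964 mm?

P = +1.04 D

f = 96.4 cm = 0.964 m.
P = 1/f = 1/(0.964 m) = +1.04 D.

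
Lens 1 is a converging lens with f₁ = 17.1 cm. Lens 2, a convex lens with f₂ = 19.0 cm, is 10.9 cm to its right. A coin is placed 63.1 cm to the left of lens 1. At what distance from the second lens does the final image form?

7.56 cm

Lens 1: 1/d_i1 = 1/f₁ − 1/d_o1 = 1/(17.1) − 1/(63.1) = 0.04263, so d_i1 = 23.46 cm.
The intermediate image is 23.46 cm to the right of lens 1, which lies 12.56 cm to the right of lens 2 — a virtual object — so d_o2 = −12.56 cm.
Lens 2: 1/d_i2 = 1/f₂ − 1/d_o2 = 1/(19.0) − 1/(-12.56) = 0.1322, so d_i2 = 7.56 cm.
The final image is real, 7.56 cm to the right of lens 2 (overall magnification ≈ -0.22).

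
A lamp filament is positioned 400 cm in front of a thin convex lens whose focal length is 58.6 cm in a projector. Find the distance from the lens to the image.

Thin-lens equation: 1/v = 1/f − 1/u = 1/(58.60) − 1/(400) = 0.01706 − 0.002500 = 0.01456, so v = 68.7 cm.
The image is real, inverted and reduced, on the far side of the lens.

68.7 cm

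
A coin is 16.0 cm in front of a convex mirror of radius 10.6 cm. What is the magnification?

m = +0.249

f = R/2 = 10.6/2 = 5.300 cm; for a convex mirror, f = -5.300 cm.
1/d_i = 1/f − 1/d_o = 1/(-5.300) − 1/(16.0) = -0.2512, so d_i = -3.981 cm.
m = −d_i/d_o = −(-3.981)/(16.0) = +0.249.
The image is virtual, upright and reduced, behind the mirror.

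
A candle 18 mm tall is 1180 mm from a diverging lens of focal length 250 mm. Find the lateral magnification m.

m = +0.175

For a diverging lens, f = -250 mm.
1/d_i = 1/f − 1/d_o = 1/(-250.0) − 1/(1180) = -0.004847, so d_i = -206.3 mm.
m = −d_i/d_o = −(-206.3)/(1180) = +0.175.
The image is virtual, upright and reduced, on the same side as the object.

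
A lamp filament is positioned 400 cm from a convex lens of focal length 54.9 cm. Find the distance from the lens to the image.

Lens equation: 1/q = 1/f − 1/p = 1/(54.90) − 1/(400) = 0.01821 − 0.002500 = 0.01571, so q = 63.6 cm.
The image is real, inverted and reduced, on the far side of the lens.

63.6 cm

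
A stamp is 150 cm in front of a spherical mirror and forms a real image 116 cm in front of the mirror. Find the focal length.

f = 65.4 cm (concave)

Real image ⇒ d_i = +116 cm.
1/f = 1/d_o + 1/d_i = 1/(150) + 1/(116) = 0.01529, so f = 65.4 cm.
Since f is positive, the spherical mirror is concave.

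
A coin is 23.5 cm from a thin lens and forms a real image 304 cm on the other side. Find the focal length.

Real image ⇒ d_i = +304 cm.
1/f = 1/d_o + 1/d_i = 1/(23.5) + 1/(304) = 0.04584, so f = 21.8 cm.
Since f is positive, the thin lens is converging.

f = 21.8 cm (converging)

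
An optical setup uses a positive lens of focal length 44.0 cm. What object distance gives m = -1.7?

m = −d_i/d_o ⇒ d_i = −m·d_o.
1/f = 1/d_o + 1/d_i = 1/d_o − 1/(m·d_o) = (1 − 1/m)/d_o, so d_o = f(1 − 1/m) = (44.00)(1 − 1/(-1.7)) = 69.9 cm.

69.9 cm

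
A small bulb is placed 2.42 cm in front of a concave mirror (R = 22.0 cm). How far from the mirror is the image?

3.10 cm

f = R/2 = 22.0/2 = 11.00 cm.
Mirror equation: 1/d_i = 1/f − 1/d_o = 1/(11.00) − 1/(2.42) = 0.09091 − 0.4132 = -0.3223, so d_i = -3.10 cm.
The image is virtual, upright and enlarged, behind the mirror.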